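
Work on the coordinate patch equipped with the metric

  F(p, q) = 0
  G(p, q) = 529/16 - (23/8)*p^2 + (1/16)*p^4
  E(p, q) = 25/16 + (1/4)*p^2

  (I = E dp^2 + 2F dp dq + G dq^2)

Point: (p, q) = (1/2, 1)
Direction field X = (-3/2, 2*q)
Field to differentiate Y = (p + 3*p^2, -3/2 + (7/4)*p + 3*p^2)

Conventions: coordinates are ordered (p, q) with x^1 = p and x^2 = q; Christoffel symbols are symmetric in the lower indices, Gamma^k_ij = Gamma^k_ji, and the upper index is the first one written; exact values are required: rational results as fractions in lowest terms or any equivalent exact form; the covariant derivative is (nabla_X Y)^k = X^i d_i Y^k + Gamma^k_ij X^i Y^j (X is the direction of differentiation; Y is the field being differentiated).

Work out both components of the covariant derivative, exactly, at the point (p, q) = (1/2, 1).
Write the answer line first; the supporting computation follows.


Answer: (nabla_X Y)^p = -2465/416, (nabla_X Y)^q = -5261/728

E = 13/8, F = 0, G = 8281/256 at the point
E_p = 1/4, E_q = 0, F_p = 0, F_q = 0, G_p = -91/32, G_q = 0
EG - F^2 = 107653/2048;  g^inv = (2048/107653) * [[8281/256, 0], [0, 13/8]]
first-kind symbols [ij,l] = (1/2)(d_i g_jl + d_j g_il - d_l g_ij): [pp,p] = E_p/2 = 1/8, [pp,q] = F_p - E_q/2 = 0, [pq,p] = E_q/2 = 0, [pq,q] = G_p/2 = -91/64, [qq,p] = F_q - G_p/2 = 91/64, [qq,q] = G_q/2 = 0
Gamma^p_ij = (G*[ij,p] - F*[ij,q])/(EG - F^2), Gamma^q_ij = (E*[ij,q] - F*[ij,p])/(EG - F^2)
Gamma_ppp = 1/13, Gamma_ppq = 0, Gamma_pqq = 7/8, Gamma_qpp = 0, Gamma_qpq = -4/91, Gamma_qqq = 0
X = (-3/2, 2), Y = (5/4, 1/8) at the point


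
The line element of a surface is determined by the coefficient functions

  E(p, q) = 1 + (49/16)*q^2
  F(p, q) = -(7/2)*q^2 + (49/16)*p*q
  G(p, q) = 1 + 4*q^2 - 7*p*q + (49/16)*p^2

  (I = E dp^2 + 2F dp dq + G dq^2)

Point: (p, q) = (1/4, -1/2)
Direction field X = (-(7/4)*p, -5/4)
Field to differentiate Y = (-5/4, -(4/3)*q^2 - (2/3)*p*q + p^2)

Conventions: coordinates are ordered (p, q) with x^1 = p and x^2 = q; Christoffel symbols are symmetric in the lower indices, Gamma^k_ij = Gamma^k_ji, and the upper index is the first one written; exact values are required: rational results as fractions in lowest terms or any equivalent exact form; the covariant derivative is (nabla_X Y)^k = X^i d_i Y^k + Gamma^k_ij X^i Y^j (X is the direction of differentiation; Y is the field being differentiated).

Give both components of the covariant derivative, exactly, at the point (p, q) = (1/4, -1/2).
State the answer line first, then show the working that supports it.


Answer: (nabla_X Y)^p = -17269/31392, (nabla_X Y)^q = -57709/62784

E = 113/64, F = -161/128, G = 785/256 at the point
E_p = 0, E_q = -49/16, F_p = -49/32, F_q = 273/64, G_p = 161/32, G_q = -23/4
EG - F^2 = 981/256;  g^inv = (256/981) * [[785/256, 161/128], [161/128, 113/64]]
first-kind symbols [ij,l] = (1/2)(d_i g_jl + d_j g_il - d_l g_ij): [pp,p] = E_p/2 = 0, [pp,q] = F_p - E_q/2 = 0, [pq,p] = E_q/2 = -49/32, [pq,q] = G_p/2 = 161/64, [qq,p] = F_q - G_p/2 = 7/4, [qq,q] = G_q/2 = -23/8
Gamma^p_ij = (G*[ij,p] - F*[ij,q])/(EG - F^2), Gamma^q_ij = (E*[ij,q] - F*[ij,p])/(EG - F^2)
Gamma_ppp = 0, Gamma_ppq = -392/981, Gamma_pqq = 448/981, Gamma_qpp = 0, Gamma_qpq = 644/981, Gamma_qqq = -736/981
X = (-7/16, -5/4), Y = (-5/4, -3/16) at the point


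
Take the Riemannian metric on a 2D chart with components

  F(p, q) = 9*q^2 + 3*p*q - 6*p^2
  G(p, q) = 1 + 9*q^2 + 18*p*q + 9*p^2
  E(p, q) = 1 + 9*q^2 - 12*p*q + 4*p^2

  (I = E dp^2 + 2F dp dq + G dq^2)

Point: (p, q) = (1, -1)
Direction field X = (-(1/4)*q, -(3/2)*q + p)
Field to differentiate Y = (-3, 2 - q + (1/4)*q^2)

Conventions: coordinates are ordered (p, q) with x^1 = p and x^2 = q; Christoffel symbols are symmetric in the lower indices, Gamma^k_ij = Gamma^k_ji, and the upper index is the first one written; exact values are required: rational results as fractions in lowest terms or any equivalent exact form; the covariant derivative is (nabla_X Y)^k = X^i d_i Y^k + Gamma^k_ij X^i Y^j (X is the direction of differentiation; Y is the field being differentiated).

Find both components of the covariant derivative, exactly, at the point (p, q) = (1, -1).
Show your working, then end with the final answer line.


E = 26, F = 0, G = 1 at the point
E_p = 20, E_q = -30, F_p = -15, F_q = -15, G_p = 0, G_q = 0
EG - F^2 = 26;  g^inv = (1/26) * [[1, 0], [0, 26]]
first-kind symbols [ij,l] = (1/2)(d_i g_jl + d_j g_il - d_l g_ij): [pp,p] = E_p/2 = 10, [pp,q] = F_p - E_q/2 = 0, [pq,p] = E_q/2 = -15, [pq,q] = G_p/2 = 0, [qq,p] = F_q - G_p/2 = -15, [qq,q] = G_q/2 = 0
Gamma^p_ij = (G*[ij,p] - F*[ij,q])/(EG - F^2), Gamma^q_ij = (E*[ij,q] - F*[ij,p])/(EG - F^2)
Gamma_ppp = 5/13, Gamma_ppq = -15/26, Gamma_pqq = -15/26, Gamma_qpp = 0, Gamma_qpq = 0, Gamma_qqq = 0
X = (1/4, 5/2), Y = (-3, 13/4) at the point

Answer: (nabla_X Y)^p = -465/416, (nabla_X Y)^q = -15/4


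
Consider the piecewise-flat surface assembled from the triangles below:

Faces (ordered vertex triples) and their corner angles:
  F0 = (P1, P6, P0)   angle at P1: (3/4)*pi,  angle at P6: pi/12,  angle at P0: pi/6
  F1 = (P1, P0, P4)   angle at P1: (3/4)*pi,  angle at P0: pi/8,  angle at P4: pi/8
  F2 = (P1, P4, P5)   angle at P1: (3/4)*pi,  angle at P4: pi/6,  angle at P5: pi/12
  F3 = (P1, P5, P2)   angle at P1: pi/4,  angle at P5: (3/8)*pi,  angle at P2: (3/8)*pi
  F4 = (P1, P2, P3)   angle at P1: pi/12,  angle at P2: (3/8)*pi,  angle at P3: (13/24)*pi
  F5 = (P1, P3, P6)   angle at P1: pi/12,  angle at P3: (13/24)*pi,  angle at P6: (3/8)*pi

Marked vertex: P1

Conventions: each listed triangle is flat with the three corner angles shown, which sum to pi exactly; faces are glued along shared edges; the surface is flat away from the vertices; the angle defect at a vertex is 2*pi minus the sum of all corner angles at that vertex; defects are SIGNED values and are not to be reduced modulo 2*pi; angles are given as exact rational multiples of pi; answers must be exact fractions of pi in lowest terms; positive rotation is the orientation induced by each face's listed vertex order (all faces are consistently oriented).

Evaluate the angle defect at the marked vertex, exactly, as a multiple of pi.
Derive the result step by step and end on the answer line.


Sum of corner angles at P1: (8/3)*pi
defect = 2*pi - (8/3)*pi

Answer: defect(P1) = (-2/3)*pi


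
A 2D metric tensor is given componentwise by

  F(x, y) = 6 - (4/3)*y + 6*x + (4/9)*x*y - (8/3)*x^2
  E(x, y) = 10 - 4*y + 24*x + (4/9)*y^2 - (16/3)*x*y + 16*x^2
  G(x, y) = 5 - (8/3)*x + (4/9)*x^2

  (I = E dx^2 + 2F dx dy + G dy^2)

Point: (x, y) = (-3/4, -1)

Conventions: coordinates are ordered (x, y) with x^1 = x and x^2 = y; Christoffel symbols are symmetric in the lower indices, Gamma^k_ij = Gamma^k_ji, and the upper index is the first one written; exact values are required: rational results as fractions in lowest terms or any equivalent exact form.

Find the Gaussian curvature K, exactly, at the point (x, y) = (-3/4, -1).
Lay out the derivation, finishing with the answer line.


E = 13/9, F = 5/3, G = 29/4, EG - F^2 = 277/36 at the point
E_x = 16/3, E_y = -8/9, F_x = 86/9, F_y = -5/3, G_x = -10/3, G_y = 0
E_yy = 8/9, F_xy = 4/9, G_xx = 8/9
Evaluate Brioschi's two determinant matrices M1, M2 and divide by (EG - F^2)^2.
M1 = [[-E_yy/2 + F_xy - G_xx/2, E_x/2, F_x - E_y/2], [F_y - G_x/2, E, F], [G_y/2, F, G]] = [[-4/9, 8/3, 10], [0, 13/9, 5/3], [0, 5/3, 29/4]]; det M1 = -277/81
M2 = [[0, E_y/2, G_x/2], [E_y/2, E, F], [G_x/2, F, G]] = [[0, -4/9, -5/3], [-4/9, 13/9, 5/3], [-5/3, 5/3, 29/4]]; det M2 = -241/81
det M1 - det M2 = -4/9; K = -4/9 / (277/36)^2 = -576/76729

Answer: K = -576/76729


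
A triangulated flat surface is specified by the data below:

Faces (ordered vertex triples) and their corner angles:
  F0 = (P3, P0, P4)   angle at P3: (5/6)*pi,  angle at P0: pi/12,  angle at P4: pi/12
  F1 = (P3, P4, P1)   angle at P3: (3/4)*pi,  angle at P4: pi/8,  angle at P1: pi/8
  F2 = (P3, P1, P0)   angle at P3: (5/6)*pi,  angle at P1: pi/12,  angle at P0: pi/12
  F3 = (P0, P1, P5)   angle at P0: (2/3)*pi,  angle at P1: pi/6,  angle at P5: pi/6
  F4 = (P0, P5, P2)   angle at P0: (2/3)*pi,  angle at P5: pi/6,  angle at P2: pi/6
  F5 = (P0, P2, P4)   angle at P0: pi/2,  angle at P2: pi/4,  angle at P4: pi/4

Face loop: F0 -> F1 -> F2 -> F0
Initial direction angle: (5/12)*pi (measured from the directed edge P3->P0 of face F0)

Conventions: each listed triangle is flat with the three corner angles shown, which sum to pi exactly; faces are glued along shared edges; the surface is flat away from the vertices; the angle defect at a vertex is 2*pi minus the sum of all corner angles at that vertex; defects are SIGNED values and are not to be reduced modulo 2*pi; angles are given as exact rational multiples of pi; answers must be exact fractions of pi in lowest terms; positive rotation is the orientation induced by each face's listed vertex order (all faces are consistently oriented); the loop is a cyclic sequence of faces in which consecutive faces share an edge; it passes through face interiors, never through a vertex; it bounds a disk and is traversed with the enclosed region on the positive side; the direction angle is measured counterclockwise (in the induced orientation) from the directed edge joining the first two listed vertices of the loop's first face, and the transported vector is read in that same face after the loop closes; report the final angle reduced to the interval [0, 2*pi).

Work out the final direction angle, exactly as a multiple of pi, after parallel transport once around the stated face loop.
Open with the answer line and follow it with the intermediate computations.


Answer: final direction angle = 0

enclosed vertex P3: corner angles sum to (29/12)*pi, defect = 2*pi - (29/12)*pi = (-5/12)*pi
holonomy = initial angle + sum of enclosed defects (mod 2*pi), positive in the induced orientation
final angle = (5/12)*pi - (5/12)*pi = 0 (mod 2*pi)


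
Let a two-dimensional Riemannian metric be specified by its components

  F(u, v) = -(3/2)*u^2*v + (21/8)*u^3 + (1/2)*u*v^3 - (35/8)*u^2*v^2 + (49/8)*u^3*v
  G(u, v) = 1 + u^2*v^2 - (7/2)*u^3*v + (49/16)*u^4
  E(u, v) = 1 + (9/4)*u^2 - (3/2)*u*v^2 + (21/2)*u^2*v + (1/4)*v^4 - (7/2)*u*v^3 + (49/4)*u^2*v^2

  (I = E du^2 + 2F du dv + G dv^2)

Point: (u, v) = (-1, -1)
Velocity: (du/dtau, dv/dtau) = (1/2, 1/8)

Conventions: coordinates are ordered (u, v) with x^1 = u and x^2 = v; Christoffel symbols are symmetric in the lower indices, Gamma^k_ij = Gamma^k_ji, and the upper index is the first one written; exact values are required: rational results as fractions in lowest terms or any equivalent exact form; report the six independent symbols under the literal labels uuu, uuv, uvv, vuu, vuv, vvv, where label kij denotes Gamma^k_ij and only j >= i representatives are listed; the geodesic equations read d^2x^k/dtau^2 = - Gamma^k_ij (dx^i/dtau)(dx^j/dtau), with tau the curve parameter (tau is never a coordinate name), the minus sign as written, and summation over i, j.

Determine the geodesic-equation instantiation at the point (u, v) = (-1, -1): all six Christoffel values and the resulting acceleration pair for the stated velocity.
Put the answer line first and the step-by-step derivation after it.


Answer: Gamma_uuu = -48/61, Gamma_uuv = -60/61, Gamma_uvv = 24/61, Gamma_vuu = -24/61, Gamma_vuv = -30/61, Gamma_vvv = 12/61; accelerations (d^2u/dtau^2, d^2v/dtau^2) = (153/488, 153/976)

E = 13/4, F = 9/8, G = 25/16 at the point
E_u = -6, E_v = -15/2, F_u = -21/4, F_v = -3/8, G_u = -15/4, G_v = 3/2
EG - F^2 = 61/16;  g^inv = (16/61) * [[25/16, -9/8], [-9/8, 13/4]]
first-kind symbols [ij,l] = (1/2)(d_i g_jl + d_j g_il - d_l g_ij): [uu,u] = E_u/2 = -3, [uu,v] = F_u - E_v/2 = -3/2, [uv,u] = E_v/2 = -15/4, [uv,v] = G_u/2 = -15/8, [vv,u] = F_v - G_u/2 = 3/2, [vv,v] = G_v/2 = 3/4
Gamma^u_ij = (G*[ij,u] - F*[ij,v])/(EG - F^2), Gamma^v_ij = (E*[ij,v] - F*[ij,u])/(EG - F^2)
Gamma_uuu = -48/61, Gamma_uuv = -60/61, Gamma_uvv = 24/61, Gamma_vuu = -24/61, Gamma_vuv = -30/61, Gamma_vvv = 12/61
d^2u/dtau^2 = -(Gamma_uuu*(1/2)^2 + 2*Gamma_uuv*(1/2)*(1/8) + Gamma_uvv*(1/8)^2) = 153/488
d^2v/dtau^2 = -(Gamma_vuu*(1/2)^2 + 2*Gamma_vuv*(1/2)*(1/8) + Gamma_vvv*(1/8)^2) = 153/976


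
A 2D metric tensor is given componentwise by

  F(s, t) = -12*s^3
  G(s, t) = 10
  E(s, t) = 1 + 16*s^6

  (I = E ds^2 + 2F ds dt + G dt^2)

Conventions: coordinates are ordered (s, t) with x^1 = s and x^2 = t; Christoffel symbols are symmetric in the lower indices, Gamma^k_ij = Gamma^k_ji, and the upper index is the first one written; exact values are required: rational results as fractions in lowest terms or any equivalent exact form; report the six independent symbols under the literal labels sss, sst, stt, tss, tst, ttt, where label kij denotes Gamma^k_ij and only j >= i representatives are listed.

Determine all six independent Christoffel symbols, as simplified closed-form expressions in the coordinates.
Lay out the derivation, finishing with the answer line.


E = 1 + 16*s^6; F = -12*s^3; G = 10
Gamma^k_ij = (1/2) g^{kl} (d_i g_jl + d_j g_il - d_l g_ij), with g^inv = (1/(EG-F^2)) [[G, -F], [-F, E]]
first partials: E_s = 96*s^5, E_t = 0, F_s = -36*s^2, F_t = 0, G_s = 0, G_t = 0
D = EG - F^2 = 10 + 16*s^6
expanded: Gamma^s_ss = (G E_s - 2F F_s + F E_t)/(2D), Gamma^s_st = (G E_t - F G_s)/(2D), Gamma^s_tt = (2G F_t - G G_s - F G_t)/(2D), Gamma^t_ss = (2E F_s - E E_t - F E_s)/(2D), Gamma^t_st = (E G_s - F E_t)/(2D), Gamma^t_tt = (E G_t - 2F F_t + F G_s)/(2D); substitute and cancel common factors

Answer: Gamma_sss = 24*s^5/(8*s^6 + 5), Gamma_sst = 0, Gamma_stt = 0, Gamma_tss = -18*s^2/(8*s^6 + 5), Gamma_tst = 0, Gamma_ttt = 0


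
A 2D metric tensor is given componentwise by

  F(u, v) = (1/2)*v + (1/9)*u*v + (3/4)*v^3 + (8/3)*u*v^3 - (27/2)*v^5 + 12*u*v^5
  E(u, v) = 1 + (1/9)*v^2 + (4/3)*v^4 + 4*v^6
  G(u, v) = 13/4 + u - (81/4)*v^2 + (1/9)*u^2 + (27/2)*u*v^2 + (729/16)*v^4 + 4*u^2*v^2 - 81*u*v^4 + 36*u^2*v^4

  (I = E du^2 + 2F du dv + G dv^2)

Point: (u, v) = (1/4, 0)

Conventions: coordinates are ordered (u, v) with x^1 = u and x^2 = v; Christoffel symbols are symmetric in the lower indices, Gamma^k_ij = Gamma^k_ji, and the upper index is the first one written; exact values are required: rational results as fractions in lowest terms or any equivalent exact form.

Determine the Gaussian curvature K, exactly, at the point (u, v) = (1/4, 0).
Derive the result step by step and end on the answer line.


E = 1, F = 0, G = 505/144, EG - F^2 = 505/144 at the point
E_u = 0, E_v = 0, F_u = 0, F_v = 19/36, G_u = 19/18, G_v = 0
E_vv = 2/9, F_uv = 1/9, G_uu = 2/9
K follows from Brioschi's formula, (det M1 - det M2)/(EG - F^2)^2.
M1 = [[-E_vv/2 + F_uv - G_uu/2, E_u/2, F_u - E_v/2], [F_v - G_u/2, E, F], [G_v/2, F, G]] = [[-1/9, 0, 0], [0, 1, 0], [0, 0, 505/144]]; det M1 = -505/1296
M2 = [[0, E_v/2, G_u/2], [E_v/2, E, F], [G_u/2, F, G]] = [[0, 0, 19/36], [0, 1, 0], [19/36, 0, 505/144]]; det M2 = -361/1296
det M1 - det M2 = -1/9; K = -1/9 / (505/144)^2 = -2304/255025

Answer: K = -2304/255025


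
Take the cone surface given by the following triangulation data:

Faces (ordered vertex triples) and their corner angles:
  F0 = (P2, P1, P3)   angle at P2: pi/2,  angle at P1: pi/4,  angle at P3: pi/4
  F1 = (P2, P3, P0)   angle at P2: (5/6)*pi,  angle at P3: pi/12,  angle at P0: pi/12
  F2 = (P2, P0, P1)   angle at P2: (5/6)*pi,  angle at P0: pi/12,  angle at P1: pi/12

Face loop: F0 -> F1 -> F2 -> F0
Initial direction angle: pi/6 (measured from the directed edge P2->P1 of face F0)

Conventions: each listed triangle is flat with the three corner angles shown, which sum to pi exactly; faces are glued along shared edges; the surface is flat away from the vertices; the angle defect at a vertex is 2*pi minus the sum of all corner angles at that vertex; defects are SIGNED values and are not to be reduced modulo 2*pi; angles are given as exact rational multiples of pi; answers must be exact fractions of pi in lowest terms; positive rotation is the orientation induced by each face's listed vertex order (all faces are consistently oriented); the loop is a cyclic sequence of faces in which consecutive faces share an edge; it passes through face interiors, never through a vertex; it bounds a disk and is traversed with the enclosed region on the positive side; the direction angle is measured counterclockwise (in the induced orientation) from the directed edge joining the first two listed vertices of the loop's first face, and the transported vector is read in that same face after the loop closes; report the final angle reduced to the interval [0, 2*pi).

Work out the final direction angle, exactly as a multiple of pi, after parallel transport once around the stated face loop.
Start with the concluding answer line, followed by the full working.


Answer: final direction angle = 0

enclosed vertex P2: corner angles sum to (13/6)*pi, defect = 2*pi - (13/6)*pi = -pi/6
summing the enclosed defects onto the initial angle, mod 2*pi in the induced orientation:
final angle = pi/6 - pi/6 = 0 (mod 2*pi)


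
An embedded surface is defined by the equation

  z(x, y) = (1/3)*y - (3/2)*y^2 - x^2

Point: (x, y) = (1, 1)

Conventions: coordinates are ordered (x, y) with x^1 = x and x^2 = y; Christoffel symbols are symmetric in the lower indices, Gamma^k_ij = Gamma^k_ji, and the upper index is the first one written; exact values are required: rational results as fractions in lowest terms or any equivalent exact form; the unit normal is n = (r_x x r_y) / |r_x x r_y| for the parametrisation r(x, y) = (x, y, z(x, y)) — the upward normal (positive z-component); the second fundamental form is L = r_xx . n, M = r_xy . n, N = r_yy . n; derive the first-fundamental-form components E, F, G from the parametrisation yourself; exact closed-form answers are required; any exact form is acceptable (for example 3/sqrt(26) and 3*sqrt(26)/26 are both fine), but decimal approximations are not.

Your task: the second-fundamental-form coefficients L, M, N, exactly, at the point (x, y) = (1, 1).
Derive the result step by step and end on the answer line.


z_x = -2, z_y = -8/3, z_xx = -2, z_xy = 0, z_yy = -3
E = 5, F = 16/3, G = 73/9; answer radicand W^2 = 109/9
unnormalised second-form numerators: l = -2, m = 0, n = -3; L = l/sqrt(109/9), and similarly M = m/sqrt(W^2), N = n/sqrt(W^2)

Answer: L = -6*sqrt(109)/109, M = 0, N = -9*sqrt(109)/109


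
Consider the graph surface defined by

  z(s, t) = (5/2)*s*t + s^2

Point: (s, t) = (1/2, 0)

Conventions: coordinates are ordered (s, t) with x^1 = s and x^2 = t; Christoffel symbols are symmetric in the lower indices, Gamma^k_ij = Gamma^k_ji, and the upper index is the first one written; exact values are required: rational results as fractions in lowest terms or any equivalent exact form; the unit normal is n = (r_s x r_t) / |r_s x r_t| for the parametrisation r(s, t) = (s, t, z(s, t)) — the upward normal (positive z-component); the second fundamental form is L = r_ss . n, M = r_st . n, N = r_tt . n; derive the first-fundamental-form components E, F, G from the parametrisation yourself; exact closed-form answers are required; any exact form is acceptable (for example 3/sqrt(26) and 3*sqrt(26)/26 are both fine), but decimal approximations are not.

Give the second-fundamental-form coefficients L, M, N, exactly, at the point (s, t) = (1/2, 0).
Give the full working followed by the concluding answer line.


z_s = 1, z_t = 5/4, z_ss = 2, z_st = 5/2, z_tt = 0
E = 2, F = 5/4, G = 41/16; answer radicand W^2 = 57/16
unnormalised second-form numerators: l = 2, m = 5/2, n = 0; L = l/sqrt(57/16), and similarly M = m/sqrt(W^2), N = n/sqrt(W^2)

Answer: L = 8*sqrt(57)/57, M = 10*sqrt(57)/57, N = 0


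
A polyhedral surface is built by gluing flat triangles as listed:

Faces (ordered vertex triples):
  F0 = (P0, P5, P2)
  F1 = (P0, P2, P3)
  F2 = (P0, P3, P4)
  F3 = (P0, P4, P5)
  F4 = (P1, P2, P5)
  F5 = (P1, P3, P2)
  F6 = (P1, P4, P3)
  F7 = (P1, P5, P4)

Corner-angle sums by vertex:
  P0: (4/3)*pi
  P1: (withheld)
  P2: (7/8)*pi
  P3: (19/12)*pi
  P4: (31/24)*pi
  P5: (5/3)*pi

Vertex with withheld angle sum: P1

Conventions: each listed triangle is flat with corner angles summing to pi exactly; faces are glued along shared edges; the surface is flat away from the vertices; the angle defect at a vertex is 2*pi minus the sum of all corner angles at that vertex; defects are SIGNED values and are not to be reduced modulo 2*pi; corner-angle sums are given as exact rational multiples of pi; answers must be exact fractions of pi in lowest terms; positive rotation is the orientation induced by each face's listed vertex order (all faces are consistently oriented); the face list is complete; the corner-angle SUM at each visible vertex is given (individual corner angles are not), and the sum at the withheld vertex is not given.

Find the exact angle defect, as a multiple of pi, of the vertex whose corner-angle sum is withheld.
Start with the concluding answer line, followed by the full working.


Answer: defect(P1) = (3/4)*pi

V = 6, E = 12, F = 8; chi = V - E + F = 2
Gauss-Bonnet: total defect = 2*pi*chi = 4*pi; visible defects sum to (13/4)*pi


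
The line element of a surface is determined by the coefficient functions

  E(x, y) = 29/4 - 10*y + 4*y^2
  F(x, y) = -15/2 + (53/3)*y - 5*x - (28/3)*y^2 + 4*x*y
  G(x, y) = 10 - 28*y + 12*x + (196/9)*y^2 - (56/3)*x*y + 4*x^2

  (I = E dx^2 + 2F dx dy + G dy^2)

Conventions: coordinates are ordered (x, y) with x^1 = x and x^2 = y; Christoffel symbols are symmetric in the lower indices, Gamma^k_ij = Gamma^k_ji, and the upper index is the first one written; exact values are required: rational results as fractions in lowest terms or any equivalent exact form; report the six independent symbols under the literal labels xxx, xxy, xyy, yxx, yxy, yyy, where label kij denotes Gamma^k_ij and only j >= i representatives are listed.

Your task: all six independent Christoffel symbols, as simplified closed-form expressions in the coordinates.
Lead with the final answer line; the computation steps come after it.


Answer: Gamma_xxx = 0, Gamma_xxy = (144*y - 180)/(144*x^2 - 672*x*y + 432*x + 928*y^2 - 1368*y + 585), Gamma_xyy = (420 - 336*y)/(144*x^2 - 672*x*y + 432*x + 928*y^2 - 1368*y + 585), Gamma_yxx = 0, Gamma_yxy = (144*x - 336*y + 216)/(144*x^2 - 672*x*y + 432*x + 928*y^2 - 1368*y + 585), Gamma_yyy = (-336*x + 784*y - 504)/(144*x^2 - 672*x*y + 432*x + 928*y^2 - 1368*y + 585)

E = 29/4 - 10*y + 4*y^2; F = -15/2 + (53/3)*y - 5*x - (28/3)*y^2 + 4*x*y; G = 10 - 28*y + 12*x + (196/9)*y^2 - (56/3)*x*y + 4*x^2
Gamma^k_ij = (1/2) g^{kl} (d_i g_jl + d_j g_il - d_l g_ij), with g^inv = (1/(EG-F^2)) [[G, -F], [-F, E]]
first partials: E_x = 0, E_y = -10 + 8*y, F_x = -5 + 4*y, F_y = 53/3 - (56/3)*y + 4*x, G_x = 12 - (56/3)*y + 8*x, G_y = -28 + (392/9)*y - (56/3)*x
D = EG - F^2 = 65/4 - 38*y + 12*x + (232/9)*y^2 - (56/3)*x*y + 4*x^2
expanded: Gamma^x_xx = (G E_x - 2F F_x + F E_y)/(2D), Gamma^x_xy = (G E_y - F G_x)/(2D), Gamma^x_yy = (2G F_y - G G_x - F G_y)/(2D), Gamma^y_xx = (2E F_x - E E_y - F E_x)/(2D), Gamma^y_xy = (E G_x - F E_y)/(2D), Gamma^y_yy = (E G_y - 2F F_y + F G_x)/(2D); substitute and cancel common factors


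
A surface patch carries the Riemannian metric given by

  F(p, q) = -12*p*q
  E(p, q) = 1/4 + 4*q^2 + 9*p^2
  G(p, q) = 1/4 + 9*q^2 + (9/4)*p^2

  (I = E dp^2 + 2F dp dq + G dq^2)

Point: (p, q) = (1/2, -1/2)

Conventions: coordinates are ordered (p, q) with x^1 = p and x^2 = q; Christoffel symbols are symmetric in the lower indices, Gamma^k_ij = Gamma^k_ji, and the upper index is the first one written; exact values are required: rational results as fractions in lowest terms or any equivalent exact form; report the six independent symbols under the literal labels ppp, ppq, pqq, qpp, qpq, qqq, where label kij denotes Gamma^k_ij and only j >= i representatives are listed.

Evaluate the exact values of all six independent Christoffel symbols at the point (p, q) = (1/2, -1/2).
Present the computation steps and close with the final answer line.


E = 7/2, F = 3, G = 49/16 at the point
E_p = 9, E_q = -4, F_p = 6, F_q = -6, G_p = 9/4, G_q = -9
EG - F^2 = 55/32;  g^inv = (32/55) * [[49/16, -3], [-3, 7/2]]
first-kind symbols [ij,l] = (1/2)(d_i g_jl + d_j g_il - d_l g_ij): [pp,p] = E_p/2 = 9/2, [pp,q] = F_p - E_q/2 = 8, [pq,p] = E_q/2 = -2, [pq,q] = G_p/2 = 9/8, [qq,p] = F_q - G_p/2 = -57/8, [qq,q] = G_q/2 = -9/2
Gamma^p_ij = (G*[ij,p] - F*[ij,q])/(EG - F^2), Gamma^q_ij = (E*[ij,q] - F*[ij,p])/(EG - F^2)

Answer: Gamma_ppp = -327/55, Gamma_ppq = -304/55, Gamma_pqq = -213/44, Gamma_qpp = 464/55, Gamma_qpq = 318/55, Gamma_qqq = 36/11


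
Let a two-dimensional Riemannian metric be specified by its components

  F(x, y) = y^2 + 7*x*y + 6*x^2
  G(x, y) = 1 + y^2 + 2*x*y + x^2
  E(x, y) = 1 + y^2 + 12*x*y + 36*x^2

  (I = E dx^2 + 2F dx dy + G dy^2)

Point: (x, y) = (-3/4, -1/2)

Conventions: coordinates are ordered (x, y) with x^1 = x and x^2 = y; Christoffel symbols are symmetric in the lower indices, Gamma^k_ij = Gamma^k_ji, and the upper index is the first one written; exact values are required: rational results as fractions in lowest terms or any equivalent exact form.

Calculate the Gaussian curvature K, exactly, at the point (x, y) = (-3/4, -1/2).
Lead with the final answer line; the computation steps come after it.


Answer: K = 1280/194481

E = 26, F = 25/4, G = 41/16, EG - F^2 = 441/16 at the point
E_x = -60, E_y = -10, F_x = -25/2, F_y = -25/4, G_x = -5/2, G_y = -5/2
E_yy = 2, F_xy = 7, G_xx = 2
The intrinsic route: Brioschi's K = (det M1 - det M2)/(EG - F^2)^2.
M1 = [[-E_yy/2 + F_xy - G_xx/2, E_x/2, F_x - E_y/2], [F_y - G_x/2, E, F], [G_y/2, F, G]] = [[5, -30, -15/2], [-5, 26, 25/4], [-5/4, 25/4, 41/16]]; det M1 = -345/16
M2 = [[0, E_y/2, G_x/2], [E_y/2, E, F], [G_x/2, F, G]] = [[0, -5, -5/4], [-5, 26, 25/4], [-5/4, 25/4, 41/16]]; det M2 = -425/16
det M1 - det M2 = 5; K = 5 / (441/16)^2 = 1280/194481


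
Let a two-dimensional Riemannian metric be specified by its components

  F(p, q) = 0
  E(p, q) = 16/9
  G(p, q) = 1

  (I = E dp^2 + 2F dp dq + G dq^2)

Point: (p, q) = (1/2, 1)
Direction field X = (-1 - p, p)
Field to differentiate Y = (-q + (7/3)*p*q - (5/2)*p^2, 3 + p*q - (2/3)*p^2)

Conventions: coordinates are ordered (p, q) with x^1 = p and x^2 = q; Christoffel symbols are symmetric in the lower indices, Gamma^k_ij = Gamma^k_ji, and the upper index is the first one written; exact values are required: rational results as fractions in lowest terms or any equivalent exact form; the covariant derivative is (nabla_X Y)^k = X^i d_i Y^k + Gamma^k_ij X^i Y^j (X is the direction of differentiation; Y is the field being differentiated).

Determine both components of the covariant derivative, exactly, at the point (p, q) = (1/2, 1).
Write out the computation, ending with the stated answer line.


E = 16/9, F = 0, G = 1 at the point
E_p = 0, E_q = 0, F_p = 0, F_q = 0, G_p = 0, G_q = 0
EG - F^2 = 16/9;  g^inv = (9/16) * [[1, 0], [0, 16/9]]
first-kind symbols [ij,l] = (1/2)(d_i g_jl + d_j g_il - d_l g_ij): [pp,p] = E_p/2 = 0, [pp,q] = F_p - E_q/2 = 0, [pq,p] = E_q/2 = 0, [pq,q] = G_p/2 = 0, [qq,p] = F_q - G_p/2 = 0, [qq,q] = G_q/2 = 0
Gamma^p_ij = (G*[ij,p] - F*[ij,q])/(EG - F^2), Gamma^q_ij = (E*[ij,q] - F*[ij,p])/(EG - F^2)
Gamma_ppp = 0, Gamma_ppq = 0, Gamma_pqq = 0, Gamma_qpp = 0, Gamma_qpq = 0, Gamma_qqq = 0
X = (-3/2, 1/2), Y = (-11/24, 10/3) at the point

Answer: (nabla_X Y)^p = 1/3, (nabla_X Y)^q = -1/4


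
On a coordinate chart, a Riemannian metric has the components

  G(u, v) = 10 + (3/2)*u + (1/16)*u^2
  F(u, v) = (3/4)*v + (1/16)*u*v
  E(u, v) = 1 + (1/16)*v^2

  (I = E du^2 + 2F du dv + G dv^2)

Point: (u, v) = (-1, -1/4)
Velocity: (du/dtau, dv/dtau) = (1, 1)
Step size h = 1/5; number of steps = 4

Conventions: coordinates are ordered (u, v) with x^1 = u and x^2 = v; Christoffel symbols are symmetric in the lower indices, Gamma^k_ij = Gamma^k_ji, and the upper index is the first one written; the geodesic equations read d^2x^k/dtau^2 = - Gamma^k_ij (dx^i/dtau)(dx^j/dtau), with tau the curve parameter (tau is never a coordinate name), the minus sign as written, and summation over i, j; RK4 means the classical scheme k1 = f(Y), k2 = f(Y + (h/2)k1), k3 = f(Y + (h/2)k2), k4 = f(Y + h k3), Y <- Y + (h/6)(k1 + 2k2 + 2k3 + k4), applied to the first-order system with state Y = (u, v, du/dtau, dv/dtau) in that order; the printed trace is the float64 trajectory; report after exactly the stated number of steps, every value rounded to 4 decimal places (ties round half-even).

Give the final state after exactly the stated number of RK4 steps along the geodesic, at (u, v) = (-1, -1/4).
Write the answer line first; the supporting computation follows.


Answer: u = -0.2000, v = 0.5016, du/dtau = 0.9988, dv/dtau = 0.8826

f(Y) = (du/dtau, dv/dtau, -Gamma^u_ij Y'^i Y'^j, -Gamma^v_ij Y'^i Y'^j) with the Gammas evaluated at the stage position; h = 0.200000; intermediate values shown to 6 dp
step 0: u = -1.0000, v = -0.2500, du/dtau = 1.0000, dv/dtau = 1.0000
step 1:
  k1: at (u, v) = (-1.000000, -0.250000), (du/dtau, dv/dtau) = (1.000000, 1.000000); Gamma_uuu = 0.000000, Gamma_uuv = -0.001824, Gamma_uvv = 0.000000, Gamma_vuu = 0.000000, Gamma_vuv = 0.080255, Gamma_vvv = 0.000000; k1 = (1.000000, 1.000000, 0.003648, -0.160511)
  k2: at (u, v) = (-0.900000, -0.150000), (du/dtau, dv/dtau) = (1.000365, 0.983949); Gamma_uuu = 0.000000, Gamma_uuv = -0.001077, Gamma_uvv = 0.000000, Gamma_vuu = 0.000000, Gamma_vuv = 0.079723, Gamma_vvv = 0.000000; k2 = (1.000365, 0.983949, 0.002121, -0.156943)
  k3: at (u, v) = (-0.899964, -0.151605), (du/dtau, dv/dtau) = (1.000212, 0.984306); Gamma_uuu = 0.000000, Gamma_uuv = -0.001089, Gamma_uvv = 0.000000, Gamma_vuu = 0.000000, Gamma_vuv = 0.079722, Gamma_vvv = 0.000000; k3 = (1.000212, 0.984306, 0.002144, -0.156975)
  k4: at (u, v) = (-0.799958, -0.053139), (du/dtau, dv/dtau) = (1.000429, 0.968605); Gamma_uuu = 0.000000, Gamma_uuv = -0.000376, Gamma_uvv = 0.000000, Gamma_vuu = 0.000000, Gamma_vuv = 0.079184, Gamma_vvv = 0.000000; k4 = (1.000429, 0.968605, 0.000728, -0.153461)
  Y <- Y + (h/6)(k1 + 2k2 + 2k3 + k4): u = -0.7999, v = -0.0532, du/dtau = 1.0004, dv/dtau = 0.9686
step 2:
  k1: at (u, v) = (-0.799947, -0.053163), (du/dtau, dv/dtau) = (1.000430, 0.968606); Gamma_uuu = 0.000000, Gamma_uuv = -0.000376, Gamma_uvv = 0.000000, Gamma_vuu = 0.000000, Gamma_vuv = 0.079184, Gamma_vvv = 0.000000; k1 = (1.000430, 0.968606, 0.000728, -0.153462)
  k2: at (u, v) = (-0.699904, 0.043698), (du/dtau, dv/dtau) = (1.000503, 0.953260); Gamma_uuu = 0.000000, Gamma_uuv = 0.000304, Gamma_uvv = 0.000000, Gamma_vuu = 0.000000, Gamma_vuv = 0.078640, Gamma_vvv = 0.000000; k2 = (1.000503, 0.953260, -0.000580, -0.150004)
  k3: at (u, v) = (-0.699897, 0.042163), (du/dtau, dv/dtau) = (1.000372, 0.953606); Gamma_uuu = 0.000000, Gamma_uuv = 0.000293, Gamma_uvv = 0.000000, Gamma_vuu = 0.000000, Gamma_vuv = 0.078640, Gamma_vvv = 0.000000; k3 = (1.000372, 0.953606, -0.000560, -0.150039)
  k4: at (u, v) = (-0.599873, 0.137558), (du/dtau, dv/dtau) = (1.000318, 0.938599); Gamma_uuu = 0.000000, Gamma_uuv = 0.000942, Gamma_uvv = 0.000000, Gamma_vuu = 0.000000, Gamma_vuv = 0.078093, Gamma_vvv = 0.000000; k4 = (1.000318, 0.938599, -0.001769, -0.146642)
  Y <- Y + (h/6)(k1 + 2k2 + 2k3 + k4): u = -0.5999, v = 0.1375, du/dtau = 1.0003, dv/dtau = 0.9386
step 3:
  k1: at (u, v) = (-0.599864, 0.137535), (du/dtau, dv/dtau) = (1.000319, 0.938600); Gamma_uuu = 0.000000, Gamma_uuv = 0.000942, Gamma_uvv = 0.000000, Gamma_vuu = 0.000000, Gamma_vuv = 0.078093, Gamma_vvv = 0.000000; k1 = (1.000319, 0.938600, -0.001769, -0.146643)
  k2: at (u, v) = (-0.499832, 0.231395), (du/dtau, dv/dtau) = (1.000143, 0.923936); Gamma_uuu = 0.000000, Gamma_uuv = 0.001560, Gamma_uvv = 0.000000, Gamma_vuu = 0.000000, Gamma_vuv = 0.077543, Gamma_vvv = 0.000000; k2 = (1.000143, 0.923936, -0.002884, -0.143310)
  k3: at (u, v) = (-0.499850, 0.229929), (du/dtau, dv/dtau) = (1.000031, 0.924269); Gamma_uuu = 0.000000, Gamma_uuv = 0.001550, Gamma_uvv = 0.000000, Gamma_vuu = 0.000000, Gamma_vuv = 0.077543, Gamma_vvv = 0.000000; k3 = (1.000031, 0.924269, -0.002866, -0.143346)
  k4: at (u, v) = (-0.399858, 0.322389), (du/dtau, dv/dtau) = (0.999746, 0.909931); Gamma_uuu = 0.000000, Gamma_uuv = 0.002140, Gamma_uvv = 0.000000, Gamma_vuu = 0.000000, Gamma_vuv = 0.076992, Gamma_vvv = 0.000000; k4 = (0.999746, 0.909931, -0.003893, -0.140079)
  Y <- Y + (h/6)(k1 + 2k2 + 2k3 + k4): u = -0.3999, v = 0.3224, du/dtau = 0.9997, dv/dtau = 0.9099
step 4:
  k1: at (u, v) = (-0.399850, 0.322366), (du/dtau, dv/dtau) = (0.999747, 0.909932); Gamma_uuu = 0.000000, Gamma_uuv = 0.002140, Gamma_uvv = 0.000000, Gamma_vuu = 0.000000, Gamma_vuv = 0.076992, Gamma_vvv = 0.000000; k1 = (0.999747, 0.909932, -0.003893, -0.140079)
  k2: at (u, v) = (-0.299875, 0.413360), (du/dtau, dv/dtau) = (0.999358, 0.895924); Gamma_uuu = 0.000000, Gamma_uuv = 0.002701, Gamma_uvv = 0.000000, Gamma_vuu = 0.000000, Gamma_vuv = 0.076440, Gamma_vvv = 0.000000; k2 = (0.999358, 0.895924, -0.004836, -0.136880)
  k3: at (u, v) = (-0.299914, 0.411959), (du/dtau, dv/dtau) = (0.999264, 0.896244); Gamma_uuu = 0.000000, Gamma_uuv = 0.002691, Gamma_uvv = 0.000000, Gamma_vuu = 0.000000, Gamma_vuv = 0.076440, Gamma_vvv = 0.000000; k3 = (0.999264, 0.896244, -0.004821, -0.136918)
  k4: at (u, v) = (-0.199997, 0.501615), (du/dtau, dv/dtau) = (0.998783, 0.882549); Gamma_uuu = 0.000000, Gamma_uuv = 0.003226, Gamma_uvv = 0.000000, Gamma_vuu = 0.000000, Gamma_vuv = 0.075888, Gamma_vvv = 0.000000; k4 = (0.998783, 0.882549, -0.005687, -0.133787)
  Y <- Y + (h/6)(k1 + 2k2 + 2k3 + k4): u = -0.2000, v = 0.5016, du/dtau = 0.9988, dv/dtau = 0.8826


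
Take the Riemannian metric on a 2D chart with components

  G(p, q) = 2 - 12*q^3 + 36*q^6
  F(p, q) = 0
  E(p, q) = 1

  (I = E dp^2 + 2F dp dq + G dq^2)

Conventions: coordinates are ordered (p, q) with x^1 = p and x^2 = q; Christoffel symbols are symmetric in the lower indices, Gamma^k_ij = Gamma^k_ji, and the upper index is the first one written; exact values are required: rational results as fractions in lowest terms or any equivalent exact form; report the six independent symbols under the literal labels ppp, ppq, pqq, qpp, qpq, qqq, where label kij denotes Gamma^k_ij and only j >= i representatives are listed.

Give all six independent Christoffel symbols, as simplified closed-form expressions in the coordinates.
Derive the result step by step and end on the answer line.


E = 1; F = 0; G = 2 - 12*q^3 + 36*q^6
Gamma^k_ij = (1/2) g^{kl} (d_i g_jl + d_j g_il - d_l g_ij), with g^inv = (1/(EG-F^2)) [[G, -F], [-F, E]]
first partials: E_p = 0, E_q = 0, F_p = 0, F_q = 0, G_p = 0, G_q = -36*q^2 + 216*q^5
D = EG - F^2 = 2 - 12*q^3 + 36*q^6
expanded: Gamma^p_pp = (G E_p - 2F F_p + F E_q)/(2D), Gamma^p_pq = (G E_q - F G_p)/(2D), Gamma^p_qq = (2G F_q - G G_p - F G_q)/(2D), Gamma^q_pp = (2E F_p - E E_q - F E_p)/(2D), Gamma^q_pq = (E G_p - F E_q)/(2D), Gamma^q_qq = (E G_q - 2F F_q + F G_p)/(2D); substitute and cancel common factors

Answer: Gamma_ppp = 0, Gamma_ppq = 0, Gamma_pqq = 0, Gamma_qpp = 0, Gamma_qpq = 0, Gamma_qqq = (54*q^5 - 9*q^2)/(18*q^6 - 6*q^3 + 1)


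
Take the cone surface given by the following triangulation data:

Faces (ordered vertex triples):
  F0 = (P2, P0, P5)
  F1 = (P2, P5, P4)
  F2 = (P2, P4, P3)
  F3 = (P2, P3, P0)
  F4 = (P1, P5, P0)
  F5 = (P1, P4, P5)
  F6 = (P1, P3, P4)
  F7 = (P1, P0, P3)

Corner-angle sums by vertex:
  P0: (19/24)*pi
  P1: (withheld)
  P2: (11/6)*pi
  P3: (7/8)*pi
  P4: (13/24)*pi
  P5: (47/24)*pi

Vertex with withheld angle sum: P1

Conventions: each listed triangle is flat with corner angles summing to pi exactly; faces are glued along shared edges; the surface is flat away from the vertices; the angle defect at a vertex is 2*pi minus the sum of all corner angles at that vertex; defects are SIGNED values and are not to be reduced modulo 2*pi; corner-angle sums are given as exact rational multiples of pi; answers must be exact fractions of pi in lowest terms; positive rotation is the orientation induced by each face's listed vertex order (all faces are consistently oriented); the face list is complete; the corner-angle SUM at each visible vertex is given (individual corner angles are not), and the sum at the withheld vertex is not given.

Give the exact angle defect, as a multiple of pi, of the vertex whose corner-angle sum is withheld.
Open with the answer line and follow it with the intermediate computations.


Answer: defect(P1) = 0

V = 6, E = 12, F = 8; chi = V - E + F = 2
Gauss-Bonnet: total defect = 2*pi*chi = 4*pi; visible defects sum to 4*pi


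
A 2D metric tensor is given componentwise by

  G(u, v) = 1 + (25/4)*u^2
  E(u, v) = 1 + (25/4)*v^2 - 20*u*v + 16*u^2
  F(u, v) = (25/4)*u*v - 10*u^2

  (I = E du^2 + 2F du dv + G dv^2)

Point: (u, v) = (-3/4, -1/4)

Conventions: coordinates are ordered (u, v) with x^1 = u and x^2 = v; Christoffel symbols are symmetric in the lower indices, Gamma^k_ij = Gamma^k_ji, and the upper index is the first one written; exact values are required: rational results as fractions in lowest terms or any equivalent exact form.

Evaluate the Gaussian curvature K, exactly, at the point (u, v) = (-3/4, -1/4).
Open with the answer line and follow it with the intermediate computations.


Answer: K = -256/4225

E = 425/64, F = -285/64, G = 289/64, EG - F^2 = 325/32 at the point
E_u = -19, E_v = 95/8, F_u = 215/16, F_v = -75/16, G_u = -75/8, G_v = 0
E_vv = 25/2, F_uv = 25/4, G_uu = 25/2
Evaluate Brioschi's two determinant matrices M1, M2 and divide by (EG - F^2)^2.
M1 = [[-E_vv/2 + F_uv - G_uu/2, E_u/2, F_u - E_v/2], [F_v - G_u/2, E, F], [G_v/2, F, G]] = [[-25/4, -19/2, 15/2], [0, 425/64, -285/64], [0, -285/64, 289/64]]; det M1 = -8125/128
M2 = [[0, E_v/2, G_u/2], [E_v/2, E, F], [G_u/2, F, G]] = [[0, 95/16, -75/16], [95/16, 425/64, -285/64], [-75/16, -285/64, 289/64]]; det M2 = -7325/128
det M1 - det M2 = -25/4; K = -25/4 / (325/32)^2 = -256/4225


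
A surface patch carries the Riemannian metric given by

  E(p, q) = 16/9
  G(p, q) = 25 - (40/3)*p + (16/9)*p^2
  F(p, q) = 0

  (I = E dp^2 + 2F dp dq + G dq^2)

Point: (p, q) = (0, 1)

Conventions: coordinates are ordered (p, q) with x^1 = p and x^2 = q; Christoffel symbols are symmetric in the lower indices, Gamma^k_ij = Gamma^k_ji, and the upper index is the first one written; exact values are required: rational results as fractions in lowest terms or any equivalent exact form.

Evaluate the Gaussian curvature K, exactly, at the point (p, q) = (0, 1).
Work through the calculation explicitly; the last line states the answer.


E = 16/9, F = 0, G = 25, EG - F^2 = 400/9 at the point
E_p = 0, E_q = 0, F_p = 0, F_q = 0, G_p = -40/3, G_q = 0
E_qq = 0, F_pq = 0, G_pp = 32/9
By Brioschi, K is (det M1 - det M2) divided by (EG - F^2) squared.
M1 = [[-E_qq/2 + F_pq - G_pp/2, E_p/2, F_p - E_q/2], [F_q - G_p/2, E, F], [G_q/2, F, G]] = [[-16/9, 0, 0], [20/3, 16/9, 0], [0, 0, 25]]; det M1 = -6400/81
M2 = [[0, E_q/2, G_p/2], [E_q/2, E, F], [G_p/2, F, G]] = [[0, 0, -20/3], [0, 16/9, 0], [-20/3, 0, 25]]; det M2 = -6400/81
det M1 - det M2 = 0; K = 0 / (400/9)^2 = 0

Answer: K = 0


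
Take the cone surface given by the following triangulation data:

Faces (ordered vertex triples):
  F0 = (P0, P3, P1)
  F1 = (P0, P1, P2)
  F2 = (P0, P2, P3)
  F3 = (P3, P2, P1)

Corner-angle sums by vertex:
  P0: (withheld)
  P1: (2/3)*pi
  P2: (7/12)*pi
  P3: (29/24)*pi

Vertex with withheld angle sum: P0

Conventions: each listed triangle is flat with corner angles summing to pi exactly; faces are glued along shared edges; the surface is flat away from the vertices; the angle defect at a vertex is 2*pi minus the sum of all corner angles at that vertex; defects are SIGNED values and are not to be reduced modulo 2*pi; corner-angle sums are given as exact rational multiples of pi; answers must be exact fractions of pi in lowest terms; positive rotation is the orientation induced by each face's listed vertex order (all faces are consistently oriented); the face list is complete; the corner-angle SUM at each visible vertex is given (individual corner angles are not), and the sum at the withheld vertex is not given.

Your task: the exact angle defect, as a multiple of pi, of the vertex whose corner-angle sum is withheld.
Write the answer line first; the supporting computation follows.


Answer: defect(P0) = (11/24)*pi

V = 4, E = 6, F = 4; chi = V - E + F = 2
Gauss-Bonnet: total defect = 2*pi*chi = 4*pi; visible defects sum to (85/24)*pi
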